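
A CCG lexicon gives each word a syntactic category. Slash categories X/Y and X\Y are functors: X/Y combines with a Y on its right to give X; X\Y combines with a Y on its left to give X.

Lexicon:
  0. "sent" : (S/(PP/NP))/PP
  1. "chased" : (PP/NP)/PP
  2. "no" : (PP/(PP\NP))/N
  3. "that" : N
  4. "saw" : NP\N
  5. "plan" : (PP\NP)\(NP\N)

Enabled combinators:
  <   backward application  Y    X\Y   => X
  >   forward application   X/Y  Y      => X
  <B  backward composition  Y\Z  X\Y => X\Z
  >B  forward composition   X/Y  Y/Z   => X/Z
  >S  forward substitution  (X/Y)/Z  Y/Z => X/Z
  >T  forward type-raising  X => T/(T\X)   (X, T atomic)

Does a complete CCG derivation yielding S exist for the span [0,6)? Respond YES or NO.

[0,6] S   >
  [0,2] S/PP   >S
    [0,1] "sent" : (S/(PP/NP))/PP
    [1,2] "chased" : (PP/NP)/PP
  [2,6] PP   >
    [2,4] PP/(PP\NP)   >
      [2,3] "no" : (PP/(PP\NP))/N
      [3,4] "that" : N
    [4,6] PP\NP   <
      [4,5] "saw" : NP\N
      [5,6] "plan" : (PP\NP)\(NP\N)

YES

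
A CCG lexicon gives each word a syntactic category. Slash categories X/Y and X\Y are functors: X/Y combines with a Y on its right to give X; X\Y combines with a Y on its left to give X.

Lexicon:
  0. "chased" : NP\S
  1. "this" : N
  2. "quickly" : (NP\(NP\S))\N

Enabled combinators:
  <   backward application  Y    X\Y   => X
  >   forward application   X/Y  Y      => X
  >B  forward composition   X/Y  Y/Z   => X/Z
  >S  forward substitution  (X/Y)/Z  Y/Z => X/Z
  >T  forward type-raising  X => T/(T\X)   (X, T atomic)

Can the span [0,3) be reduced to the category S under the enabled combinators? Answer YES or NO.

NP\S N (NP\(NP\S))\N
CKY chart[0,3] = {N/(N\NP), NP, NP/(NP\NP), PP/(PP\NP), S/(S\NP)}; S ∉ chart

NO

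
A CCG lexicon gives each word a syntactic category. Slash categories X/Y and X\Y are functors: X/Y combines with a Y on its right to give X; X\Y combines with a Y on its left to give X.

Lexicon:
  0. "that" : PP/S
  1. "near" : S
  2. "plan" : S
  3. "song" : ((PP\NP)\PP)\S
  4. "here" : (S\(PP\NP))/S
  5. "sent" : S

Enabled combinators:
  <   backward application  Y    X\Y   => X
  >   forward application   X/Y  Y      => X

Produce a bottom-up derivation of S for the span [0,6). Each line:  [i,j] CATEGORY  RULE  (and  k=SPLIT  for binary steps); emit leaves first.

[0,1] PP/S  lex  "that"
[1,2] S  lex  "near"
[0,2] PP  >  k=1
[2,3] S  lex  "plan"
[3,4] ((PP\NP)\PP)\S  lex  "song"
[2,4] (PP\NP)\PP  <  k=3
[0,4] PP\NP  <  k=2
[4,5] (S\(PP\NP))/S  lex  "here"
[5,6] S  lex  "sent"
[4,6] S\(PP\NP)  >  k=5
[0,6] S  <  k=4

[0,6] S   <
  [0,4] PP\NP   <
    [0,2] PP   >
      [0,1] "that" : PP/S
      [1,2] "near" : S
    [2,4] (PP\NP)\PP   <
      [2,3] "plan" : S
      [3,4] "song" : ((PP\NP)\PP)\S
  [4,6] S\(PP\NP)   >
    [4,5] "here" : (S\(PP\NP))/S
    [5,6] "sent" : S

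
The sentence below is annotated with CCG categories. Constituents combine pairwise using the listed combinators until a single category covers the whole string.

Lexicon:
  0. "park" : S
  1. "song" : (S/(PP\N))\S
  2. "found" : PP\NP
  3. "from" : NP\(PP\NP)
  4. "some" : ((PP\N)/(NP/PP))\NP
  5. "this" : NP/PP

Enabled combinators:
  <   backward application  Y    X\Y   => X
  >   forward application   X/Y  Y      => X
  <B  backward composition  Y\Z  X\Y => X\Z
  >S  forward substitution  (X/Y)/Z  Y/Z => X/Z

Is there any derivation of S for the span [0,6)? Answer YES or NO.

[0,6] S   >
  [0,2] S/(PP\N)   <
    [0,1] "park" : S
    [1,2] "song" : (S/(PP\N))\S
  [2,6] PP\N   >
    [2,5] (PP\N)/(NP/PP)   <
      [2,4] NP   <
        [2,3] "found" : PP\NP
        [3,4] "from" : NP\(PP\NP)
      [4,5] "some" : ((PP\N)/(NP/PP))\NP
    [5,6] "this" : NP/PP

YES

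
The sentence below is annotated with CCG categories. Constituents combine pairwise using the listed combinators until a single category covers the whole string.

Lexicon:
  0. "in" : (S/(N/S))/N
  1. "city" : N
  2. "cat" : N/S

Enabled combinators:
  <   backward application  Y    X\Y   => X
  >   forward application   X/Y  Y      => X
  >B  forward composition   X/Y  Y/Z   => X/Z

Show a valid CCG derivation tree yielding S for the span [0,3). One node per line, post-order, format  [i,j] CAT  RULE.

[0,3] S   >
  [0,2] S/(N/S)   >
    [0,1] "in" : (S/(N/S))/N
    [1,2] "city" : N
  [2,3] "cat" : N/S

[0,1] (S/(N/S))/N  lex  "in"
[1,2] N  lex  "city"
[0,2] S/(N/S)  >  k=1
[2,3] N/S  lex  "cat"
[0,3] S  >  k=2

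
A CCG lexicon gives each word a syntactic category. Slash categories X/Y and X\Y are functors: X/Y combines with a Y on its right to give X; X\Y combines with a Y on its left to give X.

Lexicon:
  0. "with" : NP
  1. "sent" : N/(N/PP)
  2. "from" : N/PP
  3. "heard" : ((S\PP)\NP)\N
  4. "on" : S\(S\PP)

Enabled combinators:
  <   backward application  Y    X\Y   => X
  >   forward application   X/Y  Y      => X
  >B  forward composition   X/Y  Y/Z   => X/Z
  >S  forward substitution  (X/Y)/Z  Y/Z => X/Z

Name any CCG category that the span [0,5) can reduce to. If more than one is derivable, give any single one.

S

[0,5] S   <
  [0,4] S\PP   <
    [0,1] "with" : NP
    [1,4] (S\PP)\NP   <
      [1,3] N   >
        [1,2] "sent" : N/(N/PP)
        [2,3] "from" : N/PP
      [3,4] "heard" : ((S\PP)\NP)\N
  [4,5] "on" : S\(S\PP)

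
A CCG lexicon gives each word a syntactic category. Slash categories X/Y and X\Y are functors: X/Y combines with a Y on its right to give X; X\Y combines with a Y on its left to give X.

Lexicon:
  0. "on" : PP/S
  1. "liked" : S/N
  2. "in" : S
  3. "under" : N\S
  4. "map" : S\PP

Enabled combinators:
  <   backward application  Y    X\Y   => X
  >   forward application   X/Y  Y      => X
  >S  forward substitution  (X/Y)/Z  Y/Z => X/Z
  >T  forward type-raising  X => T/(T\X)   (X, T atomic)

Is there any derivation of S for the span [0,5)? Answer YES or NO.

[0,5] S   <
  [0,4] PP   >
    [0,1] "on" : PP/S
    [1,4] S   >
      [1,2] "liked" : S/N
      [2,4] N   >
        [2,3] N/(N\S)   >T
          [2,3] "in" : S
        [3,4] "under" : N\S
  [4,5] "map" : S\PP

YES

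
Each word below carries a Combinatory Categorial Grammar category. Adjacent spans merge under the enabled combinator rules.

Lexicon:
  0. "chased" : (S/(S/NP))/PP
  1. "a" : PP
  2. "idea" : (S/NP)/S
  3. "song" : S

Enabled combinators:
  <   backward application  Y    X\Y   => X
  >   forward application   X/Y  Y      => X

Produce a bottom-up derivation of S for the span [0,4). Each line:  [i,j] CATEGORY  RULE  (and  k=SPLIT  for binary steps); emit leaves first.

[0,1] (S/(S/NP))/PP  lex  "chased"
[1,2] PP  lex  "a"
[0,2] S/(S/NP)  >  k=1
[2,3] (S/NP)/S  lex  "idea"
[3,4] S  lex  "song"
[2,4] S/NP  >  k=3
[0,4] S  >  k=2

[0,4] S   >
  [0,2] S/(S/NP)   >
    [0,1] "chased" : (S/(S/NP))/PP
    [1,2] "a" : PP
  [2,4] S/NP   >
    [2,3] "idea" : (S/NP)/S
    [3,4] "song" : S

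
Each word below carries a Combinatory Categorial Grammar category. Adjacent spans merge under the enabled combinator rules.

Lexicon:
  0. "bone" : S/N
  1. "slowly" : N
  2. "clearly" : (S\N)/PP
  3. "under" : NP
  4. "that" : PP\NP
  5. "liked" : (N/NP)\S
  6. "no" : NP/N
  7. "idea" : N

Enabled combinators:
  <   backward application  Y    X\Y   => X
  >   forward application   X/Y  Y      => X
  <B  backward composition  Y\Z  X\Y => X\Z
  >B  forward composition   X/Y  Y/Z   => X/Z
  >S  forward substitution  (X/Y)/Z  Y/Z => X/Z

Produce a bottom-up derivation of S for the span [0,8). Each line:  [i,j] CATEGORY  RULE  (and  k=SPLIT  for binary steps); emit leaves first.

[0,8] S   >
  [0,1] "bone" : S/N
  [1,8] N   >
    [1,6] N/NP   <
      [1,5] S   <
        [1,2] "slowly" : N
        [2,5] S\N   >
          [2,3] "clearly" : (S\N)/PP
          [3,5] PP   <
            [3,4] "under" : NP
            [4,5] "that" : PP\NP
      [5,6] "liked" : (N/NP)\S
    [6,8] NP   >
      [6,7] "no" : NP/N
      [7,8] "idea" : N

[0,1] S/N  lex  "bone"
[1,2] N  lex  "slowly"
[2,3] (S\N)/PP  lex  "clearly"
[3,4] NP  lex  "under"
[4,5] PP\NP  lex  "that"
[3,5] PP  <  k=4
[2,5] S\N  >  k=3
[1,5] S  <  k=2
[5,6] (N/NP)\S  lex  "liked"
[1,6] N/NP  <  k=5
[6,7] NP/N  lex  "no"
[7,8] N  lex  "idea"
[6,8] NP  >  k=7
[1,8] N  >  k=6
[0,8] S  >  k=1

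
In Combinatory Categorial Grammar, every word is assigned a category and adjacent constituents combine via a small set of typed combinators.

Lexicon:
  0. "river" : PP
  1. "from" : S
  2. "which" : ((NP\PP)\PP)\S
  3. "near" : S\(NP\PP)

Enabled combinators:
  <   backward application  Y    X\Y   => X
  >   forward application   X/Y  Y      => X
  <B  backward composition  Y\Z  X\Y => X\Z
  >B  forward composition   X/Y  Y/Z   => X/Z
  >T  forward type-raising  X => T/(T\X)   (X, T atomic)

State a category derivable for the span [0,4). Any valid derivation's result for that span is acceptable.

[0,4] S   <
  [0,1] "river" : PP
  [1,4] S\PP   <B
    [1,3] (NP\PP)\PP   <
      [1,2] "from" : S
      [2,3] "which" : ((NP\PP)\PP)\S
    [3,4] "near" : S\(NP\PP)

S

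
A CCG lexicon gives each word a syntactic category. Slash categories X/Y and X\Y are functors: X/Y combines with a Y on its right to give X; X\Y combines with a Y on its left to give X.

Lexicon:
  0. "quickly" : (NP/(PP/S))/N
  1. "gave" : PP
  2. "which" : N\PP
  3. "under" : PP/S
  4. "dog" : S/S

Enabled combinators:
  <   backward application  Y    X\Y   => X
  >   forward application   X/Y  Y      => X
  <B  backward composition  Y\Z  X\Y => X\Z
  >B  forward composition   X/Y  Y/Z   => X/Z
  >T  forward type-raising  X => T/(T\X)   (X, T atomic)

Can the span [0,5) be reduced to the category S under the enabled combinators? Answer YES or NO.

NO

(NP/(PP/S))/N PP N\PP PP/S S/S
CKY chart[0,5] = {N/(N\NP), NP, NP/(NP\NP), PP/(PP\NP), S/(S\NP)}; S ∉ chart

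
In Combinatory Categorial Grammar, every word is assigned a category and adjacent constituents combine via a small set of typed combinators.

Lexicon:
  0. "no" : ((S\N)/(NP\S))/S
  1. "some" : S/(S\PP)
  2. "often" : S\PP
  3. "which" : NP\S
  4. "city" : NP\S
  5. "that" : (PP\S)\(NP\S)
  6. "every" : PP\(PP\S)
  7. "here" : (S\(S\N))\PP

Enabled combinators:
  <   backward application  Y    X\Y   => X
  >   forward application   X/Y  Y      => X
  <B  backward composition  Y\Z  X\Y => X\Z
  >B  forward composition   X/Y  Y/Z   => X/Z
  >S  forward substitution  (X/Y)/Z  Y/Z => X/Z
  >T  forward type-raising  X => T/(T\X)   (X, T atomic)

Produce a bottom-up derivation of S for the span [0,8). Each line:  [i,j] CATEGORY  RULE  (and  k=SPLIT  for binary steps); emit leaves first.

[0,8] S   <
  [0,4] S\N   >
    [0,3] (S\N)/(NP\S)   >
      [0,1] "no" : ((S\N)/(NP\S))/S
      [1,3] S   >
        [1,2] "some" : S/(S\PP)
        [2,3] "often" : S\PP
    [3,4] "which" : NP\S
  [4,8] S\(S\N)   <
    [4,7] PP   <
      [4,6] PP\S   <
        [4,5] "city" : NP\S
        [5,6] "that" : (PP\S)\(NP\S)
      [6,7] "every" : PP\(PP\S)
    [7,8] "here" : (S\(S\N))\PP

[0,1] ((S\N)/(NP\S))/S  lex  "no"
[1,2] S/(S\PP)  lex  "some"
[2,3] S\PP  lex  "often"
[1,3] S  >  k=2
[0,3] (S\N)/(NP\S)  >  k=1
[3,4] NP\S  lex  "which"
[0,4] S\N  >  k=3
[4,5] NP\S  lex  "city"
[5,6] (PP\S)\(NP\S)  lex  "that"
[4,6] PP\S  <  k=5
[6,7] PP\(PP\S)  lex  "every"
[4,7] PP  <  k=6
[7,8] (S\(S\N))\PP  lex  "here"
[4,8] S\(S\N)  <  k=7
[0,8] S  <  k=4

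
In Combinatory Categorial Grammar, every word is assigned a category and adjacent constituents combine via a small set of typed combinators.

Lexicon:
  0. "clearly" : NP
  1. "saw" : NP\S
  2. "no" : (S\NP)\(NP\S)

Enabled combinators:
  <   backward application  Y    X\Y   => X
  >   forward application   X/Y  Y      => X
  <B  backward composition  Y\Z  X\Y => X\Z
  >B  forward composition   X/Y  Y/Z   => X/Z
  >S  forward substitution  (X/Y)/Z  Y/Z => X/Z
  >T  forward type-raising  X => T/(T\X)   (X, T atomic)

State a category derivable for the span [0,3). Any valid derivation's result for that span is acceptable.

S

[0,3] S   <
  [0,1] "clearly" : NP
  [1,3] S\NP   <
    [1,2] "saw" : NP\S
    [2,3] "no" : (S\NP)\(NP\S)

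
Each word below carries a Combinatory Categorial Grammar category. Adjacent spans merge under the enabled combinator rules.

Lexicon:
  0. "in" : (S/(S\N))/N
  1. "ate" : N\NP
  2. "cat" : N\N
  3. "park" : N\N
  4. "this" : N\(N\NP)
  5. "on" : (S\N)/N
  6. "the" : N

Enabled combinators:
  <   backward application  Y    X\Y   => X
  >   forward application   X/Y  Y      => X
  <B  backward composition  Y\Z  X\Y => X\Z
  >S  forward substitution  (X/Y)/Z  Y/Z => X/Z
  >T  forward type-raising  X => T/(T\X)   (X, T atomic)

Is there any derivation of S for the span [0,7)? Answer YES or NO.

YES

[0,7] S   >
  [0,5] S/(S\N)   >
    [0,1] "in" : (S/(S\N))/N
    [1,5] N   <
      [1,4] N\NP   <B
        [1,3] N\NP   <B
          [1,2] "ate" : N\NP
          [2,3] "cat" : N\N
        [3,4] "park" : N\N
      [4,5] "this" : N\(N\NP)
  [5,7] S\N   >
    [5,6] "on" : (S\N)/N
    [6,7] "the" : N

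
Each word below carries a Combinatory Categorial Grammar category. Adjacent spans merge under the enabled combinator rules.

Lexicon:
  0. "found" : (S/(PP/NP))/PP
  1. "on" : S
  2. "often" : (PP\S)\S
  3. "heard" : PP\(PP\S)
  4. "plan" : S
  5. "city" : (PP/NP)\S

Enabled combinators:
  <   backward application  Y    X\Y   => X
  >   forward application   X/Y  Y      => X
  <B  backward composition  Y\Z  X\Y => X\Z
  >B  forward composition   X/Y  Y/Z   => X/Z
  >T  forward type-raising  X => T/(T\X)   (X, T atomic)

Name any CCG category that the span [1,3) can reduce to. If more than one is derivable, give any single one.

PP\S

[0,6] S   >
  [0,4] S/(PP/NP)   >
    [0,1] "found" : (S/(PP/NP))/PP
    [1,4] PP   <
      [1,3] PP\S   <
        [1,2] "on" : S
        [2,3] "often" : (PP\S)\S
      [3,4] "heard" : PP\(PP\S)
  [4,6] PP/NP   <
    [4,5] "plan" : S
    [5,6] "city" : (PP/NP)\S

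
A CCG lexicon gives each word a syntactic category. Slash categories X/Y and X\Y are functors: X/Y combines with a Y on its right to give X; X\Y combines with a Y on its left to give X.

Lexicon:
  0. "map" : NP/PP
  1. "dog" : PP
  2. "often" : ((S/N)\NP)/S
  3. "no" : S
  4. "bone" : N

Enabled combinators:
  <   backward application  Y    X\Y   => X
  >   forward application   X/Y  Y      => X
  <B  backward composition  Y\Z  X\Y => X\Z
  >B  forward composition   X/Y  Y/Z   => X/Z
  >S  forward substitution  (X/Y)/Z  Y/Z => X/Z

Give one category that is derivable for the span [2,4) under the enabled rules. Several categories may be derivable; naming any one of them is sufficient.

(S/N)\NP

[0,5] S   >
  [0,4] S/N   <
    [0,2] NP   >
      [0,1] "map" : NP/PP
      [1,2] "dog" : PP
    [2,4] (S/N)\NP   >
      [2,3] "often" : ((S/N)\NP)/S
      [3,4] "no" : S
  [4,5] "bone" : N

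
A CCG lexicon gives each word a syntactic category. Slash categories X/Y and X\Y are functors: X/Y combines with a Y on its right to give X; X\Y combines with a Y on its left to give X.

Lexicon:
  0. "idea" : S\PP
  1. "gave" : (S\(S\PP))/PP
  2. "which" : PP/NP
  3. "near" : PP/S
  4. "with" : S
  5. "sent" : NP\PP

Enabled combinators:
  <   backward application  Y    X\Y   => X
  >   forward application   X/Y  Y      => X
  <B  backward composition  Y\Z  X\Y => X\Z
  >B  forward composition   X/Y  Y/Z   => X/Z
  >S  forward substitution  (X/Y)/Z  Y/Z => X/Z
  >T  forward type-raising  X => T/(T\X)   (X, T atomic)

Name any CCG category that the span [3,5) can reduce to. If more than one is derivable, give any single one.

PP

[0,6] S   <
  [0,1] "idea" : S\PP
  [1,6] S\(S\PP)   >
    [1,2] "gave" : (S\(S\PP))/PP
    [2,6] PP   >
      [2,3] "which" : PP/NP
      [3,6] NP   <
        [3,5] PP   >
          [3,4] "near" : PP/S
          [4,5] "with" : S
        [5,6] "sent" : NP\PP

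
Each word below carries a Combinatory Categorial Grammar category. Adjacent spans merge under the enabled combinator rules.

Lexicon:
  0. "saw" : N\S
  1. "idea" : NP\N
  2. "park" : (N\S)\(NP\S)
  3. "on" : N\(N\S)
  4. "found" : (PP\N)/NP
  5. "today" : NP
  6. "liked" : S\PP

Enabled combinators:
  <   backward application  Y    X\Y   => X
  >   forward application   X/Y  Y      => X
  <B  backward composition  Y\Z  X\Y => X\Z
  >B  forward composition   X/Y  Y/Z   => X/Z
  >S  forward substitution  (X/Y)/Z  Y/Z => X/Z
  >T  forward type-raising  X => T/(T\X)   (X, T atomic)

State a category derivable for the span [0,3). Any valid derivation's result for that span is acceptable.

N\S

[0,7] S   <
  [0,4] N   <
    [0,3] N\S   <
      [0,2] NP\S   <B
        [0,1] "saw" : N\S
        [1,2] "idea" : NP\N
      [2,3] "park" : (N\S)\(NP\S)
    [3,4] "on" : N\(N\S)
  [4,7] S\N   <B
    [4,6] PP\N   >
      [4,5] "found" : (PP\N)/NP
      [5,6] "today" : NP
    [6,7] "liked" : S\PP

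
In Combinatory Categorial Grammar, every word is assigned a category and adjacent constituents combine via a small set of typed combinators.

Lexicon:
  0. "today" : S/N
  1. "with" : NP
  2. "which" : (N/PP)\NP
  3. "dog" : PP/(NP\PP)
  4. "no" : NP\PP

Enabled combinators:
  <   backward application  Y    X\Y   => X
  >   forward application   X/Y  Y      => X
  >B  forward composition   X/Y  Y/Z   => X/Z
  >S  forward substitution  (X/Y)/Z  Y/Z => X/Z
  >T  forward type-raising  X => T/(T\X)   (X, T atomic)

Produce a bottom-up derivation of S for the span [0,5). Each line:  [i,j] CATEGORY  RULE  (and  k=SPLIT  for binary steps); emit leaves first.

[0,1] S/N  lex  "today"
[1,2] NP  lex  "with"
[2,3] (N/PP)\NP  lex  "which"
[1,3] N/PP  <  k=2
[0,3] S/PP  >B  k=1
[3,4] PP/(NP\PP)  lex  "dog"
[4,5] NP\PP  lex  "no"
[3,5] PP  >  k=4
[0,5] S  >  k=3

[0,5] S   >
  [0,3] S/PP   >B
    [0,1] "today" : S/N
    [1,3] N/PP   <
      [1,2] "with" : NP
      [2,3] "which" : (N/PP)\NP
  [3,5] PP   >
    [3,4] "dog" : PP/(NP\PP)
    [4,5] "no" : NP\PP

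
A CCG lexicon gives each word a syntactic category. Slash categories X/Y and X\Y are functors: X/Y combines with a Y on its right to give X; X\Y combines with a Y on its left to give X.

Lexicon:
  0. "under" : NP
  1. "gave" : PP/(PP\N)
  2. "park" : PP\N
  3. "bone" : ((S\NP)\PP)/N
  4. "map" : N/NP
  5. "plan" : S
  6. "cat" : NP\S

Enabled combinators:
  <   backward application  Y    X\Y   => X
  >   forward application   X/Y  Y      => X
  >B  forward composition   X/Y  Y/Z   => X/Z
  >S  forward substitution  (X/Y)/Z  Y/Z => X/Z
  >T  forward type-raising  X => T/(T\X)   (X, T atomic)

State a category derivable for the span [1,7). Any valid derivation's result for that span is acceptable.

[0,7] S   >
  [0,1] S/(S\NP)   >T
    [0,1] "under" : NP
  [1,7] S\NP   <
    [1,3] PP   >
      [1,2] "gave" : PP/(PP\N)
      [2,3] "park" : PP\N
    [3,7] (S\NP)\PP   >
      [3,4] "bone" : ((S\NP)\PP)/N
      [4,7] N   >
        [4,5] "map" : N/NP
        [5,7] NP   >
          [5,6] NP/(NP\S)   >T
            [5,6] "plan" : S
          [6,7] "cat" : NP\S

S\NP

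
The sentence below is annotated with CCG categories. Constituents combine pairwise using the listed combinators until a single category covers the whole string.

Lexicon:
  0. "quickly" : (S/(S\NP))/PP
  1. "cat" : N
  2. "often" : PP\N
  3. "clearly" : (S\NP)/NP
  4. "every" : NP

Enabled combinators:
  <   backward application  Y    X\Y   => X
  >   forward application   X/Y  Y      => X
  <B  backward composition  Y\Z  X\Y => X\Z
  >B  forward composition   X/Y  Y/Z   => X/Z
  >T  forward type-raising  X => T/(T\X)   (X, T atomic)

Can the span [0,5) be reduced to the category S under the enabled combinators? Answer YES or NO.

[0,5] S   >
  [0,4] S/NP   >B
    [0,3] S/(S\NP)   >
      [0,1] "quickly" : (S/(S\NP))/PP
      [1,3] PP   >
        [1,2] PP/(PP\N)   >T
          [1,2] "cat" : N
        [2,3] "often" : PP\N
    [3,4] "clearly" : (S\NP)/NP
  [4,5] "every" : NP

YES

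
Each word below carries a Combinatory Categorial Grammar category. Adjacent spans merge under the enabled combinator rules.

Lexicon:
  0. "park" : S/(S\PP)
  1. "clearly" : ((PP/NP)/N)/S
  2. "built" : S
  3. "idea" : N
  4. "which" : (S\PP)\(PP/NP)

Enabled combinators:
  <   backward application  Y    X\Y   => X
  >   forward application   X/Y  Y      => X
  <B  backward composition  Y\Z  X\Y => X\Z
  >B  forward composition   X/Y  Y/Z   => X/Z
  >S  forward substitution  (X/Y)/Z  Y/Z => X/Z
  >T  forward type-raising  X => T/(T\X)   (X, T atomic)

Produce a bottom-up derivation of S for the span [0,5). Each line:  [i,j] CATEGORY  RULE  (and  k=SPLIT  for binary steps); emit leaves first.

[0,5] S   >
  [0,1] "park" : S/(S\PP)
  [1,5] S\PP   <
    [1,4] PP/NP   >
      [1,3] (PP/NP)/N   >
        [1,2] "clearly" : ((PP/NP)/N)/S
        [2,3] "built" : S
      [3,4] "idea" : N
    [4,5] "which" : (S\PP)\(PP/NP)

[0,1] S/(S\PP)  lex  "park"
[1,2] ((PP/NP)/N)/S  lex  "clearly"
[2,3] S  lex  "built"
[1,3] (PP/NP)/N  >  k=2
[3,4] N  lex  "idea"
[1,4] PP/NP  >  k=3
[4,5] (S\PP)\(PP/NP)  lex  "which"
[1,5] S\PP  <  k=4
[0,5] S  >  k=1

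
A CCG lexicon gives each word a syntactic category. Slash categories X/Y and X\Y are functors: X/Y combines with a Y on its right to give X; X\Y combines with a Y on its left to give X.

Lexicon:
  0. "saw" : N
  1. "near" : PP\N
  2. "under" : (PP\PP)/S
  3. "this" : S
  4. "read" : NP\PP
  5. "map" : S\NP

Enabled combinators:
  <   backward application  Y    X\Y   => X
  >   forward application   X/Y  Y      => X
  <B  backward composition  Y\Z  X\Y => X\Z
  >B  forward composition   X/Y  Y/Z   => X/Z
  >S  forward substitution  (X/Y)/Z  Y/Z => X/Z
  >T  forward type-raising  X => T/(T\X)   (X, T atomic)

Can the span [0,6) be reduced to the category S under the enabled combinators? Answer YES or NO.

YES

[0,6] S   <
  [0,5] NP   <
    [0,2] PP   <
      [0,1] "saw" : N
      [1,2] "near" : PP\N
    [2,5] NP\PP   <B
      [2,4] PP\PP   >
        [2,3] "under" : (PP\PP)/S
        [3,4] "this" : S
      [4,5] "read" : NP\PP
  [5,6] "map" : S\NP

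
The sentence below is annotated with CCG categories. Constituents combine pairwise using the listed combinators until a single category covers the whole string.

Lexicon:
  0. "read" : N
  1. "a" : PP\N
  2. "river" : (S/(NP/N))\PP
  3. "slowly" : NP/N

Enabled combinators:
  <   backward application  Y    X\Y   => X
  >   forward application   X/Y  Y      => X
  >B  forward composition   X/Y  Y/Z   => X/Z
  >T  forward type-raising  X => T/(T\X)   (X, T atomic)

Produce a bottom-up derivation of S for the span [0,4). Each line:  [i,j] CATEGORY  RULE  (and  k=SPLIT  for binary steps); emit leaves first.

[0,1] N  lex  "read"
[0,1] PP/(PP\N)  >T
[1,2] PP\N  lex  "a"
[0,2] PP  >  k=1
[2,3] (S/(NP/N))\PP  lex  "river"
[0,3] S/(NP/N)  <  k=2
[3,4] NP/N  lex  "slowly"
[0,4] S  >  k=3

[0,4] S   >
  [0,3] S/(NP/N)   <
    [0,2] PP   >
      [0,1] PP/(PP\N)   >T
        [0,1] "read" : N
      [1,2] "a" : PP\N
    [2,3] "river" : (S/(NP/N))\PP
  [3,4] "slowly" : NP/N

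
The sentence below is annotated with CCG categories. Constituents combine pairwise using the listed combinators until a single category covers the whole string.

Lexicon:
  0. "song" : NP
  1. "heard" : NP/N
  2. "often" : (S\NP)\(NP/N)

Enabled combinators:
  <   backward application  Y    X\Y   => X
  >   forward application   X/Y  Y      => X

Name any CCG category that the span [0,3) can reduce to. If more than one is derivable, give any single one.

[0,3] S   <
  [0,1] "song" : NP
  [1,3] S\NP   <
    [1,2] "heard" : NP/N
    [2,3] "often" : (S\NP)\(NP/N)

S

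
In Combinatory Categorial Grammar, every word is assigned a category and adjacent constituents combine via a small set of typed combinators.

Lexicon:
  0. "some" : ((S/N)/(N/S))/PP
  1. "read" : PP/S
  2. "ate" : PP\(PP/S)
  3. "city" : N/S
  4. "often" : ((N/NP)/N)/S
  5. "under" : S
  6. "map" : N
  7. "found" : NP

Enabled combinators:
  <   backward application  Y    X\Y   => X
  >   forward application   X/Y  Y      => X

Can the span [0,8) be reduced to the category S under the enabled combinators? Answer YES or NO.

[0,8] S   >
  [0,4] S/N   >
    [0,3] (S/N)/(N/S)   >
      [0,1] "some" : ((S/N)/(N/S))/PP
      [1,3] PP   <
        [1,2] "read" : PP/S
        [2,3] "ate" : PP\(PP/S)
    [3,4] "city" : N/S
  [4,8] N   >
    [4,7] N/NP   >
      [4,6] (N/NP)/N   >
        [4,5] "often" : ((N/NP)/N)/S
        [5,6] "under" : S
      [6,7] "map" : N
    [7,8] "found" : NP

YES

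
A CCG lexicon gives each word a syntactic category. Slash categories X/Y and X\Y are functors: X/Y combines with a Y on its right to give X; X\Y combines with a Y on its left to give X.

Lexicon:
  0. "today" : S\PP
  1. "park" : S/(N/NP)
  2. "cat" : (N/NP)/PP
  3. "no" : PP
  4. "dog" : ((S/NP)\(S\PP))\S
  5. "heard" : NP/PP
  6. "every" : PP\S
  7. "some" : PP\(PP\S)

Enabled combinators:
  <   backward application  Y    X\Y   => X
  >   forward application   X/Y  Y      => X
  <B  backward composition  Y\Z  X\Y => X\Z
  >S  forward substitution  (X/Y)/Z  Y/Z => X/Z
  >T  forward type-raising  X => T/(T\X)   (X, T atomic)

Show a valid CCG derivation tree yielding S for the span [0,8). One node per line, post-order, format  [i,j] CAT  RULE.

[0,1] S\PP  lex  "today"
[1,2] S/(N/NP)  lex  "park"
[2,3] (N/NP)/PP  lex  "cat"
[3,4] PP  lex  "no"
[2,4] N/NP  >  k=3
[1,4] S  >  k=2
[4,5] ((S/NP)\(S\PP))\S  lex  "dog"
[1,5] (S/NP)\(S\PP)  <  k=4
[0,5] S/NP  <  k=1
[5,6] NP/PP  lex  "heard"
[6,7] PP\S  lex  "every"
[7,8] PP\(PP\S)  lex  "some"
[6,8] PP  <  k=7
[5,8] NP  >  k=6
[0,8] S  >  k=5

[0,8] S   >
  [0,5] S/NP   <
    [0,1] "today" : S\PP
    [1,5] (S/NP)\(S\PP)   <
      [1,4] S   >
        [1,2] "park" : S/(N/NP)
        [2,4] N/NP   >
          [2,3] "cat" : (N/NP)/PP
          [3,4] "no" : PP
      [4,5] "dog" : ((S/NP)\(S\PP))\S
  [5,8] NP   >
    [5,6] "heard" : NP/PP
    [6,8] PP   <
      [6,7] "every" : PP\S
      [7,8] "some" : PP\(PP\S)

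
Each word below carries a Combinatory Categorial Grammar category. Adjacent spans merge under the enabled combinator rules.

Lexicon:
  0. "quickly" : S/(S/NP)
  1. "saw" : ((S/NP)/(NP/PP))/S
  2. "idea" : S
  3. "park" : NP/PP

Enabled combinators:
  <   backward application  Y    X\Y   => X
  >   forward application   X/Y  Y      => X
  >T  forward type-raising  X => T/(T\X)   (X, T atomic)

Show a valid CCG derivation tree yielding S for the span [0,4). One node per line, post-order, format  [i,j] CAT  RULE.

[0,4] S   >
  [0,1] "quickly" : S/(S/NP)
  [1,4] S/NP   >
    [1,3] (S/NP)/(NP/PP)   >
      [1,2] "saw" : ((S/NP)/(NP/PP))/S
      [2,3] "idea" : S
    [3,4] "park" : NP/PP

[0,1] S/(S/NP)  lex  "quickly"
[1,2] ((S/NP)/(NP/PP))/S  lex  "saw"
[2,3] S  lex  "idea"
[1,3] (S/NP)/(NP/PP)  >  k=2
[3,4] NP/PP  lex  "park"
[1,4] S/NP  >  k=3
[0,4] S  >  k=1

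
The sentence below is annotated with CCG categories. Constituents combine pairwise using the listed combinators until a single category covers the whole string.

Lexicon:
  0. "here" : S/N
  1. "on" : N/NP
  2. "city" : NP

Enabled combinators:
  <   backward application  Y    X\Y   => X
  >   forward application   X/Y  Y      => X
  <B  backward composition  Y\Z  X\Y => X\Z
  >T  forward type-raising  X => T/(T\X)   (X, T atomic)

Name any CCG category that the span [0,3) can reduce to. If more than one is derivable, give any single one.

[0,3] S   >
  [0,1] "here" : S/N
  [1,3] N   >
    [1,2] "on" : N/NP
    [2,3] "city" : NP

S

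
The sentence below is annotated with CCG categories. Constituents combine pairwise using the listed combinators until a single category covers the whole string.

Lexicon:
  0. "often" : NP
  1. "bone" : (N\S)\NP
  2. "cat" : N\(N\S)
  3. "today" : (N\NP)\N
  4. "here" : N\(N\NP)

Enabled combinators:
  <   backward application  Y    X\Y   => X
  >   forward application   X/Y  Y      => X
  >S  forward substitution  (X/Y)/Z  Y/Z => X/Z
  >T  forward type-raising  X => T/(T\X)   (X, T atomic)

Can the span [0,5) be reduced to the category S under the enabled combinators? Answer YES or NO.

NO

NP (N\S)\NP N\(N\S) (N\NP)\N N\(N\NP)
CKY chart[0,5] = {N, N/(N\N), NP/(NP\N), PP/(PP\N), S/(S\N)}; S ∉ chart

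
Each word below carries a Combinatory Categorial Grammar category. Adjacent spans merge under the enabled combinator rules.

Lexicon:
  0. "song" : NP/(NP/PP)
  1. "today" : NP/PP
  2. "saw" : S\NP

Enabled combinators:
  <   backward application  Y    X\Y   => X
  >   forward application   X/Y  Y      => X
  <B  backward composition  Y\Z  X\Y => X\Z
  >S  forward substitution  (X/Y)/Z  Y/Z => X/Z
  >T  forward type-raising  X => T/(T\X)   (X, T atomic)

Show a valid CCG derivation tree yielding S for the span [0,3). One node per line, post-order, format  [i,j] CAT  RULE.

[0,1] NP/(NP/PP)  lex  "song"
[1,2] NP/PP  lex  "today"
[0,2] NP  >  k=1
[2,3] S\NP  lex  "saw"
[0,3] S  <  k=2

[0,3] S   <
  [0,2] NP   >
    [0,1] "song" : NP/(NP/PP)
    [1,2] "today" : NP/PP
  [2,3] "saw" : S\NP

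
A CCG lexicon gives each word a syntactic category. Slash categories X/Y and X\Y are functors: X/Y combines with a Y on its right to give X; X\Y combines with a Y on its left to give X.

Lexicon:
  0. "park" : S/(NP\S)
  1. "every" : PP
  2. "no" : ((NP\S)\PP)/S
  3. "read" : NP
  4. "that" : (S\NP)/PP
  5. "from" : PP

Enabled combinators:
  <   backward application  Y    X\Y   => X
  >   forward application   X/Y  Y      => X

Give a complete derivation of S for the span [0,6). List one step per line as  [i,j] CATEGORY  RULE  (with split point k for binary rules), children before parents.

[0,6] S   >
  [0,1] "park" : S/(NP\S)
  [1,6] NP\S   <
    [1,2] "every" : PP
    [2,6] (NP\S)\PP   >
      [2,3] "no" : ((NP\S)\PP)/S
      [3,6] S   <
        [3,4] "read" : NP
        [4,6] S\NP   >
          [4,5] "that" : (S\NP)/PP
          [5,6] "from" : PP

[0,1] S/(NP\S)  lex  "park"
[1,2] PP  lex  "every"
[2,3] ((NP\S)\PP)/S  lex  "no"
[3,4] NP  lex  "read"
[4,5] (S\NP)/PP  lex  "that"
[5,6] PP  lex  "from"
[4,6] S\NP  >  k=5
[3,6] S  <  k=4
[2,6] (NP\S)\PP  >  k=3
[1,6] NP\S  <  k=2
[0,6] S  >  k=1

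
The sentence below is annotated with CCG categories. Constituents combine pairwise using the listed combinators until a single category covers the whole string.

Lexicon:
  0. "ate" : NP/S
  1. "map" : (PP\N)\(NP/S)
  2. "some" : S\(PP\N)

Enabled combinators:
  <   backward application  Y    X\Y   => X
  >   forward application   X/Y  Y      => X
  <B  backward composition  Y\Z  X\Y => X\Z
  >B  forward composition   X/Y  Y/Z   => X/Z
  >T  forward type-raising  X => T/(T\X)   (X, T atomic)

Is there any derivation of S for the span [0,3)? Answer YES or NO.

YES

[0,3] S   <
  [0,2] PP\N   <
    [0,1] "ate" : NP/S
    [1,2] "map" : (PP\N)\(NP/S)
  [2,3] "some" : S\(PP\N)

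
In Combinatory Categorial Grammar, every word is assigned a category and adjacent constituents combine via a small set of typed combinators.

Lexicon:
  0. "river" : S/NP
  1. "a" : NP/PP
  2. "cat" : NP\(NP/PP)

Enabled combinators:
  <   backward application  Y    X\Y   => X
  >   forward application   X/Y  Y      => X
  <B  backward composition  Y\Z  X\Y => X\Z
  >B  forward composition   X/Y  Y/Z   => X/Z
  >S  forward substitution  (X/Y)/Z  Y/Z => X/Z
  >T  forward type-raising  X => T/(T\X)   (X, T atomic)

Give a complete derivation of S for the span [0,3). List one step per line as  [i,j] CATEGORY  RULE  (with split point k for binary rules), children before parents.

[0,3] S   >
  [0,1] "river" : S/NP
  [1,3] NP   <
    [1,2] "a" : NP/PP
    [2,3] "cat" : NP\(NP/PP)

[0,1] S/NP  lex  "river"
[1,2] NP/PP  lex  "a"
[2,3] NP\(NP/PP)  lex  "cat"
[1,3] NP  <  k=2
[0,3] S  >  k=1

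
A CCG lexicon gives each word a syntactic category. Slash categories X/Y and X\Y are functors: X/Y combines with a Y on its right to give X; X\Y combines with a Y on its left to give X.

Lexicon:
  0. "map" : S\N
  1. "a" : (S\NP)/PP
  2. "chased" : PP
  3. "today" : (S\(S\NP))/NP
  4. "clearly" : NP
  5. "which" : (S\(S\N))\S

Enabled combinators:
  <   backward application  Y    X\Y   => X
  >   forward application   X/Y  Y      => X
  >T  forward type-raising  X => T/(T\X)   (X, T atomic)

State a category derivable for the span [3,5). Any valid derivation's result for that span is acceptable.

[0,6] S   <
  [0,1] "map" : S\N
  [1,6] S\(S\N)   <
    [1,5] S   <
      [1,3] S\NP   >
        [1,2] "a" : (S\NP)/PP
        [2,3] "chased" : PP
      [3,5] S\(S\NP)   >
        [3,4] "today" : (S\(S\NP))/NP
        [4,5] "clearly" : NP
    [5,6] "which" : (S\(S\N))\S

S\(S\NP)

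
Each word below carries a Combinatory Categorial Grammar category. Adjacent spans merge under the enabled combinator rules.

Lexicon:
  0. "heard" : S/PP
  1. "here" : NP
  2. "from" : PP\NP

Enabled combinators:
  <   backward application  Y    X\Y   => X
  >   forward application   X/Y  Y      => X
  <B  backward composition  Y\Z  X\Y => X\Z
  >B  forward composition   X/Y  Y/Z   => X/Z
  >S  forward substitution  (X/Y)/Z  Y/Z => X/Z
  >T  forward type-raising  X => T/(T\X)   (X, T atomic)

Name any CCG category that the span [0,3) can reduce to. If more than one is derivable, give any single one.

[0,3] S   >
  [0,1] "heard" : S/PP
  [1,3] PP   <
    [1,2] "here" : NP
    [2,3] "from" : PP\NP

S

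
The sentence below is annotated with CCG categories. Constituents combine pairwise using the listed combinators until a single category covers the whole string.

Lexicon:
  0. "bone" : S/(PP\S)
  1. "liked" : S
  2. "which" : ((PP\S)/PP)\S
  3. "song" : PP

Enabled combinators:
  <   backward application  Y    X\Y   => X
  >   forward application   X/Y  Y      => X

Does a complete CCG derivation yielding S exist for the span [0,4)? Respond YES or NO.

[0,4] S   >
  [0,1] "bone" : S/(PP\S)
  [1,4] PP\S   >
    [1,3] (PP\S)/PP   <
      [1,2] "liked" : S
      [2,3] "which" : ((PP\S)/PP)\S
    [3,4] "song" : PP

YES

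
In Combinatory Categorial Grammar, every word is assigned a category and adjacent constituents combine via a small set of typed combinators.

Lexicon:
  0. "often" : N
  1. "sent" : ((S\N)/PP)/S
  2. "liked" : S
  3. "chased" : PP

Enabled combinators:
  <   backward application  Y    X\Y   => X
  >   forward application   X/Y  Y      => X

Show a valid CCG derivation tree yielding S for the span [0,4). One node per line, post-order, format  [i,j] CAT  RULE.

[0,4] S   <
  [0,1] "often" : N
  [1,4] S\N   >
    [1,3] (S\N)/PP   >
      [1,2] "sent" : ((S\N)/PP)/S
      [2,3] "liked" : S
    [3,4] "chased" : PP

[0,1] N  lex  "often"
[1,2] ((S\N)/PP)/S  lex  "sent"
[2,3] S  lex  "liked"
[1,3] (S\N)/PP  >  k=2
[3,4] PP  lex  "chased"
[1,4] S\N  >  k=3
[0,4] S  <  k=1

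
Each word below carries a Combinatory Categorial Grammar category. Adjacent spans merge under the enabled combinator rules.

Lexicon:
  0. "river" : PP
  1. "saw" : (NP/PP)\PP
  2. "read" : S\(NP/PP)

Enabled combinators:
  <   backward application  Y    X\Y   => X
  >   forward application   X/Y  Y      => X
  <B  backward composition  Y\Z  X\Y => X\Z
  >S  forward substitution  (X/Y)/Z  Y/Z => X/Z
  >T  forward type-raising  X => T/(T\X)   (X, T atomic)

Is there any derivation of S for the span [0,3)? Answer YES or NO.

[0,3] S   >
  [0,1] S/(S\PP)   >T
    [0,1] "river" : PP
  [1,3] S\PP   <B
    [1,2] "saw" : (NP/PP)\PP
    [2,3] "read" : S\(NP/PP)

YES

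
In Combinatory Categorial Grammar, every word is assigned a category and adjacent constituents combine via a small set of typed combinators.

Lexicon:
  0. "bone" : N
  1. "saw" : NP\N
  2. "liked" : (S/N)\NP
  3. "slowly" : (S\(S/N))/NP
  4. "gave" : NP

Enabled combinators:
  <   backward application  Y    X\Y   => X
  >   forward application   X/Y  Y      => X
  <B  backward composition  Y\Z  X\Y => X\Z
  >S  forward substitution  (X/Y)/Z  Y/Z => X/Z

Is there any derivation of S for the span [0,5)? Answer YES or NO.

YES

[0,5] S   <
  [0,1] "bone" : N
  [1,5] S\N   <B
    [1,2] "saw" : NP\N
    [2,5] S\NP   <B
      [2,3] "liked" : (S/N)\NP
      [3,5] S\(S/N)   >
        [3,4] "slowly" : (S\(S/N))/NP
        [4,5] "gave" : NP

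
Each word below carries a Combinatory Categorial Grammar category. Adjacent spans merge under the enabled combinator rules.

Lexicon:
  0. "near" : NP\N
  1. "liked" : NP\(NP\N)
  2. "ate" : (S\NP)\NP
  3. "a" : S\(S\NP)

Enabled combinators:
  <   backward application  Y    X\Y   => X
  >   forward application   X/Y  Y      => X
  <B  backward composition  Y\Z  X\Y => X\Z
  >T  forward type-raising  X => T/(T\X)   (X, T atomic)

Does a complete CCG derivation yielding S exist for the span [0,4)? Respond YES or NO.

YES

[0,4] S   <
  [0,3] S\NP   <
    [0,2] NP   <
      [0,1] "near" : NP\N
      [1,2] "liked" : NP\(NP\N)
    [2,3] "ate" : (S\NP)\NP
  [3,4] "a" : S\(S\NP)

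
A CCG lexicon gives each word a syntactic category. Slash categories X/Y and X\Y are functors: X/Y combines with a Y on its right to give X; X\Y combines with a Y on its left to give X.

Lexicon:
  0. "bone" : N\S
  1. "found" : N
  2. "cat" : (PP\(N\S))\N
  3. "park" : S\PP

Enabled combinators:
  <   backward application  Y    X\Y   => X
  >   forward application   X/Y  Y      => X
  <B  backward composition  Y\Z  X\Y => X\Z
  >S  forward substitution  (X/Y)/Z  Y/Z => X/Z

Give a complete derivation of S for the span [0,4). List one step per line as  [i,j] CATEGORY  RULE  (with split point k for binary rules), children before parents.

[0,4] S   <
  [0,3] PP   <
    [0,1] "bone" : N\S
    [1,3] PP\(N\S)   <
      [1,2] "found" : N
      [2,3] "cat" : (PP\(N\S))\N
  [3,4] "park" : S\PP

[0,1] N\S  lex  "bone"
[1,2] N  lex  "found"
[2,3] (PP\(N\S))\N  lex  "cat"
[1,3] PP\(N\S)  <  k=2
[0,3] PP  <  k=1
[3,4] S\PP  lex  "park"
[0,4] S  <  k=3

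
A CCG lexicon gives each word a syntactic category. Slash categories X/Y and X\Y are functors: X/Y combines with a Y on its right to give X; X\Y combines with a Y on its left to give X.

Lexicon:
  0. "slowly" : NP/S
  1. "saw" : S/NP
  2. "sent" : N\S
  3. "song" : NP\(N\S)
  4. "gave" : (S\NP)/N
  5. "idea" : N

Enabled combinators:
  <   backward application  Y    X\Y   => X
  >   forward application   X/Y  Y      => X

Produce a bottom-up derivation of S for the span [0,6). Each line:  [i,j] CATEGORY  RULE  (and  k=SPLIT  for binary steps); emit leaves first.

[0,1] NP/S  lex  "slowly"
[1,2] S/NP  lex  "saw"
[2,3] N\S  lex  "sent"
[3,4] NP\(N\S)  lex  "song"
[2,4] NP  <  k=3
[1,4] S  >  k=2
[0,4] NP  >  k=1
[4,5] (S\NP)/N  lex  "gave"
[5,6] N  lex  "idea"
[4,6] S\NP  >  k=5
[0,6] S  <  k=4

[0,6] S   <
  [0,4] NP   >
    [0,1] "slowly" : NP/S
    [1,4] S   >
      [1,2] "saw" : S/NP
      [2,4] NP   <
        [2,3] "sent" : N\S
        [3,4] "song" : NP\(N\S)
  [4,6] S\NP   >
    [4,5] "gave" : (S\NP)/N
    [5,6] "idea" : N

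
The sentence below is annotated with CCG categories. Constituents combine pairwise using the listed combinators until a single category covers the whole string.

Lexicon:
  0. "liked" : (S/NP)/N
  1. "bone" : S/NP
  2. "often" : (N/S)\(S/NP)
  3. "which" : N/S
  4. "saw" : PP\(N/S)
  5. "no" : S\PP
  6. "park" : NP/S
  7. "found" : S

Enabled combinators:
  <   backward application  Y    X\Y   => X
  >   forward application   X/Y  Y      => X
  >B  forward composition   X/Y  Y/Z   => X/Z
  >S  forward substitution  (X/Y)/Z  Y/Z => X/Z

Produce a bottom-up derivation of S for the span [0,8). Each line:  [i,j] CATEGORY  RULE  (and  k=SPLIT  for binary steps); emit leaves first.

[0,1] (S/NP)/N  lex  "liked"
[1,2] S/NP  lex  "bone"
[2,3] (N/S)\(S/NP)  lex  "often"
[1,3] N/S  <  k=2
[3,4] N/S  lex  "which"
[4,5] PP\(N/S)  lex  "saw"
[3,5] PP  <  k=4
[5,6] S\PP  lex  "no"
[3,6] S  <  k=5
[1,6] N  >  k=3
[0,6] S/NP  >  k=1
[6,7] NP/S  lex  "park"
[7,8] S  lex  "found"
[6,8] NP  >  k=7
[0,8] S  >  k=6

[0,8] S   >
  [0,6] S/NP   >
    [0,1] "liked" : (S/NP)/N
    [1,6] N   >
      [1,3] N/S   <
        [1,2] "bone" : S/NP
        [2,3] "often" : (N/S)\(S/NP)
      [3,6] S   <
        [3,5] PP   <
          [3,4] "which" : N/S
          [4,5] "saw" : PP\(N/S)
        [5,6] "no" : S\PP
  [6,8] NP   >
    [6,7] "park" : NP/S
    [7,8] "found" : S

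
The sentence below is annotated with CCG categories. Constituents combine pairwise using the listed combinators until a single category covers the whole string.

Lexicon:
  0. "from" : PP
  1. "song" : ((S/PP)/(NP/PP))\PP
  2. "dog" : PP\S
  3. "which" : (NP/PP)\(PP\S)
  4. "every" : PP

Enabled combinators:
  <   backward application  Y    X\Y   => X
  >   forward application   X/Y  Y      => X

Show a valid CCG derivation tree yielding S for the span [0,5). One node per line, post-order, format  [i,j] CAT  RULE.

[0,1] PP  lex  "from"
[1,2] ((S/PP)/(NP/PP))\PP  lex  "song"
[0,2] (S/PP)/(NP/PP)  <  k=1
[2,3] PP\S  lex  "dog"
[3,4] (NP/PP)\(PP\S)  lex  "which"
[2,4] NP/PP  <  k=3
[0,4] S/PP  >  k=2
[4,5] PP  lex  "every"
[0,5] S  >  k=4

[0,5] S   >
  [0,4] S/PP   >
    [0,2] (S/PP)/(NP/PP)   <
      [0,1] "from" : PP
      [1,2] "song" : ((S/PP)/(NP/PP))\PP
    [2,4] NP/PP   <
      [2,3] "dog" : PP\S
      [3,4] "which" : (NP/PP)\(PP\S)
  [4,5] "every" : PP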